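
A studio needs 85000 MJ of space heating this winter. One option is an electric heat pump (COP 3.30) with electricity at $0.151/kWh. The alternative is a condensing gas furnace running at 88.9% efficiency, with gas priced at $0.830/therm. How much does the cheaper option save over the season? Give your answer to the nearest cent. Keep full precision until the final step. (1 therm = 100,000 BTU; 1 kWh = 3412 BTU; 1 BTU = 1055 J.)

$328.27

Heat load = 85000 MJ = 85,000,000,000 J / 1055 = 80,568,720 BTU
Gas: input = 80,568,720 / 0.889 = 90,628,482 BTU = 906.3 therm → 906.3 × $0.830 = $752.22
Heat pump: 80,568,720 BTU / 3412 = 23,610 kWh heat; / 3.30 = 7,156 kWh in → × $0.151 = $1,080.49
Difference = |$752.22 − $1,080.49| = $328.27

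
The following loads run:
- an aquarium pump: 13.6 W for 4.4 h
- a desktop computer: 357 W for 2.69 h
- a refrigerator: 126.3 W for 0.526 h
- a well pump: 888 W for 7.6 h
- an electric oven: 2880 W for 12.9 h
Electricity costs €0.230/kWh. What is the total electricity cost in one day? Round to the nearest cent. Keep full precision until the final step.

aquarium pump: 13.6 W × 4.4 h = 60 Wh = 0.05984 kWh
desktop computer: 357 W × 2.69 h = 960 Wh = 0.9603 kWh
refrigerator: 126.3 W × 0.526 h = 66 Wh = 0.06643 kWh
well pump: 888 W × 7.6 h = 6,749 Wh = 6.749 kWh
electric oven: 2880 W × 12.9 h = 37,152 Wh = 37.15 kWh
Total energy = 0.05984 + 0.9603 + 0.06643 + 6.749 + 37.15 = 44.99 kWh
Cost = 44.99 kWh × €0.230 = €10.35

€10.35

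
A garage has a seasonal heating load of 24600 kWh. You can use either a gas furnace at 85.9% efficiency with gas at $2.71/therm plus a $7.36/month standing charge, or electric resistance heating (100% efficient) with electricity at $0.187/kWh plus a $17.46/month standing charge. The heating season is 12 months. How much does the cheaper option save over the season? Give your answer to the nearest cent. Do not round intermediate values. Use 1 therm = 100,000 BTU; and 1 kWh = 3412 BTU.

Heat load = 24600 kWh × 3412 = 83,935,200 BTU
Gas: input = 83,935,200 / 0.859 = 97,712,689 BTU = 977.1 therm → 977.1 × $2.71 = $2,648.01; + 12 × $7.36 standing = $2,736.33
Electric: 83,935,200 BTU / 3412 = 24,600 kWh → × $0.187 = $4,600.20; + 12 × $17.46 standing = $4,809.72
Difference = |$2,736.33 − $4,809.72| = $2,073.39

$2073.39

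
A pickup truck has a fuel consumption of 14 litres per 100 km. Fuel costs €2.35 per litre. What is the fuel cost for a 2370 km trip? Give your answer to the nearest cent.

Fuel = 14 L/100 km × 2370 km / 100 = 331.8 L
Cost = 331.8 L × €2.35/L = €779.73

€779.73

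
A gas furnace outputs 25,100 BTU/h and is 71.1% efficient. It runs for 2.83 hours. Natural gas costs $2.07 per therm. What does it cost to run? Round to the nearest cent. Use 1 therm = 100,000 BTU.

$2.07

Heat delivered = 25,100 BTU/h × 2.83 h = 71,033 BTU
Gas input = 71,033 / 0.711 = 99,906 BTU
= 99,906 / 100,000 = 0.9991 therm
Cost = 0.9991 × $2.07/therm = $2.07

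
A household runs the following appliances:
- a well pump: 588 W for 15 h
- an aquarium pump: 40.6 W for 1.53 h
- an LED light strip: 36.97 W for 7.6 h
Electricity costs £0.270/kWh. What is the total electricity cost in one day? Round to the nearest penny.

well pump: 588 W × 15 h = 8,820 Wh = 8.82 kWh
aquarium pump: 40.6 W × 1.53 h = 62 Wh = 0.06212 kWh
LED light strip: 36.97 W × 7.6 h = 281 Wh = 0.281 kWh
Total energy = 8.82 + 0.06212 + 0.281 = 9.163 kWh
Cost = 9.163 kWh × £0.270 = £2.47

£2.47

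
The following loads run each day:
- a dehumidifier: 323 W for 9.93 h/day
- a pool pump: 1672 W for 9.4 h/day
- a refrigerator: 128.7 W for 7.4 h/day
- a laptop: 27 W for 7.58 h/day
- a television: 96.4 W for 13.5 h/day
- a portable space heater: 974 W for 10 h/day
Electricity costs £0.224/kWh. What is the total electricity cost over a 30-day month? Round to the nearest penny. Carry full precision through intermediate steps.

£209.14

dehumidifier: 323 W × 9.93 h × 30 d = 96,222 Wh = 96.22 kWh
pool pump: 1672 W × 9.4 h × 30 d = 471,504 Wh = 471.5 kWh
refrigerator: 128.7 W × 7.4 h × 30 d = 28,571 Wh = 28.57 kWh
laptop: 27 W × 7.58 h × 30 d = 6,140 Wh = 6.14 kWh
television: 96.4 W × 13.5 h × 30 d = 39,042 Wh = 39.04 kWh
portable space heater: 974 W × 10 h × 30 d = 292,200 Wh = 292.2 kWh
Total energy = 96.22 + 471.5 + 28.57 + 6.14 + 39.04 + 292.2 = 933.7 kWh
Cost = 933.7 kWh × £0.224 = £209.14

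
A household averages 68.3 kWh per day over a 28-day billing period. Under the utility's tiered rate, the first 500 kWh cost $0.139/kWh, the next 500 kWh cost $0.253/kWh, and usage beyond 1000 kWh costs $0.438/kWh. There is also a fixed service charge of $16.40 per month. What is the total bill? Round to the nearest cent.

$612.03

Usage = 68.3 kWh/day × 28 days = 1912.4 kWh
First 500 kWh × $0.139 = $69.50
Next 500 kWh × $0.253 = $126.50
Remaining 912.4 kWh × $0.438 = $399.63
Energy charge = $595.63; + service $16.40 = $612.03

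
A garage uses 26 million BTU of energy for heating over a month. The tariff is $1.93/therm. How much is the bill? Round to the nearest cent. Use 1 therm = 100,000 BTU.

26 million BTU × (10 therm/million BTU) = 260 therm
Cost = 260 therm × $1.93/therm = $501.80

$501.80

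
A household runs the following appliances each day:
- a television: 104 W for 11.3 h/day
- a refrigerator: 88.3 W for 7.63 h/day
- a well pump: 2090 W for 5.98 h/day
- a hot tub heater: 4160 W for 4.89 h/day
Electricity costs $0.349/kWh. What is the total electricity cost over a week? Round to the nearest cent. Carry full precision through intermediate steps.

television: 104 W × 11.3 h × 7 d = 8,226 Wh = 8.226 kWh
refrigerator: 88.3 W × 7.63 h × 7 d = 4,716 Wh = 4.716 kWh
well pump: 2090 W × 5.98 h × 7 d = 87,487 Wh = 87.49 kWh
hot tub heater: 4160 W × 4.89 h × 7 d = 142,397 Wh = 142.4 kWh
Total energy = 8.226 + 4.716 + 87.49 + 142.4 = 242.8 kWh
Cost = 242.8 kWh × $0.349 = $84.75

$84.75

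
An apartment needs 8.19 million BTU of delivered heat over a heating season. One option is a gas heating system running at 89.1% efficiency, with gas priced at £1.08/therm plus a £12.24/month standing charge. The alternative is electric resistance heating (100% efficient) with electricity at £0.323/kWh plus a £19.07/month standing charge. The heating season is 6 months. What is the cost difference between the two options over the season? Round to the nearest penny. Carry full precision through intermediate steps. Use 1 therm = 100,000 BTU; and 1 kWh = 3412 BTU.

Heat load = 8.19 × 10⁶ BTU = 8,190,000 BTU
Gas: input = 8,190,000 / 0.891 = 9,191,919 BTU = 91.92 therm → 91.92 × £1.08 = £99.27; + 6 × £12.24 standing = £172.71
Electric: 8,190,000 BTU / 3412 = 2,400 kWh → × £0.323 = £775.31; + 6 × £19.07 standing = £889.73
Difference = |£172.71 − £889.73| = £717.02

£717.02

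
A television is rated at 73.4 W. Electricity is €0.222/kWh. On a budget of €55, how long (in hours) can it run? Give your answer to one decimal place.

Energy budget = €55 / €0.222 per kWh = 247.7 kWh = 247,748 Wh
Runtime = 247,748 Wh / 73.4 W = 3,375 h

3375.3 h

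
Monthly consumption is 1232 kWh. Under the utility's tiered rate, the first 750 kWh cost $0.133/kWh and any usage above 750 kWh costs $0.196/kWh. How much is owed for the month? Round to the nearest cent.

$194.22

First 750 kWh × $0.133 = $99.75
Remaining 482 kWh × $0.196 = $94.47
Total = $194.22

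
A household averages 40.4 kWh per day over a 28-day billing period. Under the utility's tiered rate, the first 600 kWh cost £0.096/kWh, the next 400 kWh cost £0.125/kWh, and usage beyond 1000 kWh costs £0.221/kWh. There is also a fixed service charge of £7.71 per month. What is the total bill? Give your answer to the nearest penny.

Usage = 40.4 kWh/day × 28 days = 1131.2 kWh
First 600 kWh × £0.096 = £57.60
Next 400 kWh × £0.125 = £50.00
Remaining 131.2 kWh × £0.221 = £29.00
Energy charge = £136.60; + service £7.71 = £144.31

£144.31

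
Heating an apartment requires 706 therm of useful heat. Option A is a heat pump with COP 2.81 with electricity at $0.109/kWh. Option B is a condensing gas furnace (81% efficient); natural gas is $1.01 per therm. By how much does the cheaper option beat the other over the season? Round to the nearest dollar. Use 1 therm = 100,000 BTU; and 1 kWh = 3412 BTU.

Heat load = 706 therm × 100,000 = 70,600,000 BTU
Gas: input = 70,600,000 / 0.81 = 87,160,494 BTU = 871.6 therm → 871.6 × $1.01 = $880.32
Heat pump: 70,600,000 BTU / 3412 = 20,690 kWh heat; / 2.81 = 7,364 kWh in → × $0.109 = $802.63
Difference = |$880.32 − $802.63| = $77.69 ≈ $78

$78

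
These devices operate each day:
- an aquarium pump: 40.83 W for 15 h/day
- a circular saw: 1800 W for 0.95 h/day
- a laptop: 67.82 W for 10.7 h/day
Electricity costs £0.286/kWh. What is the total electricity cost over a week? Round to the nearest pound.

aquarium pump: 40.83 W × 15 h × 7 d = 4,287 Wh = 4.287 kWh
circular saw: 1800 W × 0.95 h × 7 d = 11,970 Wh = 11.97 kWh
laptop: 67.82 W × 10.7 h × 7 d = 5,080 Wh = 5.08 kWh
Total energy = 4.287 + 11.97 + 5.08 = 21.34 kWh
Cost = 21.34 kWh × £0.286 = £6.10 ≈ £6

£6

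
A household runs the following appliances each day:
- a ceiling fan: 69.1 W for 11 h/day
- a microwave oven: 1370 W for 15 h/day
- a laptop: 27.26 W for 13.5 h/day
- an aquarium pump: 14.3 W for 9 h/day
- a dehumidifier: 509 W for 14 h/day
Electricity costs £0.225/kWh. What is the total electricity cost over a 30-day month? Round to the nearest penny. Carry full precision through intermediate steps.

£195.30

ceiling fan: 69.1 W × 11 h × 30 d = 22,803 Wh = 22.8 kWh
microwave oven: 1370 W × 15 h × 30 d = 616,500 Wh = 616.5 kWh
laptop: 27.26 W × 13.5 h × 30 d = 11,040 Wh = 11.04 kWh
aquarium pump: 14.3 W × 9 h × 30 d = 3,861 Wh = 3.861 kWh
dehumidifier: 509 W × 14 h × 30 d = 213,780 Wh = 213.8 kWh
Total energy = 22.8 + 616.5 + 11.04 + 3.861 + 213.8 = 868 kWh
Cost = 868 kWh × £0.225 = £195.30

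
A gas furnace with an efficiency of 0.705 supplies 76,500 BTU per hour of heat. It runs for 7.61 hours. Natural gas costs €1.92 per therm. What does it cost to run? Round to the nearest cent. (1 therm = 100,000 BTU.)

Heat delivered = 76,500 BTU/h × 7.61 h = 582,165 BTU
Gas input = 582,165 / 0.705 = 825,766 BTU
= 825,766 / 100,000 = 8.258 therm
Cost = 8.258 × €1.92/therm = €15.85

€15.85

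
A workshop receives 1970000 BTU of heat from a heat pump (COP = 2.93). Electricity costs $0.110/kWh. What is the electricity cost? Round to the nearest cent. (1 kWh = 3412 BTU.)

$21.68

Heat delivered = 1,970,000 BTU / 3412 = 577.4 kWh
Electrical input = 577.4 kWh / 2.93 = 197.1 kWh
Cost = 197.1 × $0.110/kWh = $21.68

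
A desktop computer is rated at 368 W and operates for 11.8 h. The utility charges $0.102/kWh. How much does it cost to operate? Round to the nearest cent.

Energy = 368 W × 11.8 h = 4,342 Wh = 4.342 kWh
Cost = 4.342 kWh × $0.102/kWh = $0.44

$0.44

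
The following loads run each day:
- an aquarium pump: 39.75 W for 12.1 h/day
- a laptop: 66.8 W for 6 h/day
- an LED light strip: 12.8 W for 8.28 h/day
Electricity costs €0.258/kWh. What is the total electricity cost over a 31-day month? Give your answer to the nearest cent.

aquarium pump: 39.75 W × 12.1 h × 31 d = 14,910 Wh = 14.91 kWh
laptop: 66.8 W × 6 h × 31 d = 12,425 Wh = 12.42 kWh
LED light strip: 12.8 W × 8.28 h × 31 d = 3,286 Wh = 3.286 kWh
Total energy = 14.91 + 12.42 + 3.286 = 30.62 kWh
Cost = 30.62 kWh × €0.258 = €7.90

€7.90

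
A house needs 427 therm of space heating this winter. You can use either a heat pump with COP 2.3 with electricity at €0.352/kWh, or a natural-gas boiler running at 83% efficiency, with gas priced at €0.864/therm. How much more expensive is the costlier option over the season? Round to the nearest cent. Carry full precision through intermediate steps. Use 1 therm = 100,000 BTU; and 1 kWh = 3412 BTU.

Heat load = 427 therm × 100,000 = 42,700,000 BTU
Gas: input = 42,700,000 / 0.83 = 51,445,783 BTU = 514.5 therm → 514.5 × €0.864 = €444.49
Heat pump: 42,700,000 BTU / 3412 = 12,510 kWh heat; / 2.3 = 5,441 kWh in → × €0.352 = €1,915.29
Difference = |€444.49 − €1,915.29| = €1,470.79

€1470.79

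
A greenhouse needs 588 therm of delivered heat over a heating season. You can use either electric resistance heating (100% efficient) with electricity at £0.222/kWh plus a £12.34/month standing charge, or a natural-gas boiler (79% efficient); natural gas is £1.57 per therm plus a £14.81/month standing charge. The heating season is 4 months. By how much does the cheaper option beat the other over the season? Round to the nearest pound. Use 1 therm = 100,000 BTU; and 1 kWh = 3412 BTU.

£2647

Heat load = 588 therm × 100,000 = 58,800,000 BTU
Gas: input = 58,800,000 / 0.79 = 74,430,380 BTU = 744.3 therm → 744.3 × £1.57 = £1,168.56; + 4 × £14.81 standing = £1,227.80
Electric: 58,800,000 BTU / 3412 = 17,230 kWh → × £0.222 = £3,825.79; + 4 × £12.34 standing = £3,875.15
Difference = |£1,227.80 − £3,875.15| = £2,647.35 ≈ £2647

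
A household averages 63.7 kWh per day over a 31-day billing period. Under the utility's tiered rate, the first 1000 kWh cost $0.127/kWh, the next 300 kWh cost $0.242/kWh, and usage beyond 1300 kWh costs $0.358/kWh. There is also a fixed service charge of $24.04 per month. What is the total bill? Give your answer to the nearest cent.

Usage = 63.7 kWh/day × 31 days = 1974.7 kWh
First 1000 kWh × $0.127 = $127.00
Next 300 kWh × $0.242 = $72.60
Remaining 674.7 kWh × $0.358 = $241.54
Energy charge = $441.14; + service $24.04 = $465.18

$465.18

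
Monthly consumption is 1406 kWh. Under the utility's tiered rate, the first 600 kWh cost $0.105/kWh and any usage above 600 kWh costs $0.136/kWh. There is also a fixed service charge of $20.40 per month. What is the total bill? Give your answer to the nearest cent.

First 600 kWh × $0.105 = $63.00
Remaining 806 kWh × $0.136 = $109.62
Energy charge = $172.62; + service $20.40 = $193.02

$193.02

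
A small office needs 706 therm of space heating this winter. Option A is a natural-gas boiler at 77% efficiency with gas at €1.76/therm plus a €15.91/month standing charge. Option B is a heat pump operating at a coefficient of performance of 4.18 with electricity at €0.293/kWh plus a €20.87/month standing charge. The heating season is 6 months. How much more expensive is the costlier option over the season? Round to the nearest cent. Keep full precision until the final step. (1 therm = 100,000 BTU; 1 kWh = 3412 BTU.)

Heat load = 706 therm × 100,000 = 70,600,000 BTU
Gas: input = 70,600,000 / 0.77 = 91,688,312 BTU = 916.9 therm → 916.9 × €1.76 = €1,613.71; + 6 × €15.91 standing = €1,709.17
Heat pump: 70,600,000 BTU / 3412 = 20,690 kWh heat; / 4.18 = 4,950 kWh in → × €0.293 = €1,450.40; + 6 × €20.87 standing = €1,575.62
Difference = |€1,709.17 − €1,575.62| = €133.56

€133.56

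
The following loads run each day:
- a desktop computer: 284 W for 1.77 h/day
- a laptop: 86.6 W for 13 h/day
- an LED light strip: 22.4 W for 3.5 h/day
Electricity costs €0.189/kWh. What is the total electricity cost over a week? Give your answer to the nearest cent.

desktop computer: 284 W × 1.77 h × 7 d = 3,519 Wh = 3.519 kWh
laptop: 86.6 W × 13 h × 7 d = 7,881 Wh = 7.881 kWh
LED light strip: 22.4 W × 3.5 h × 7 d = 549 Wh = 0.5488 kWh
Total energy = 3.519 + 7.881 + 0.5488 = 11.95 kWh
Cost = 11.95 kWh × €0.189 = €2.26

€2.26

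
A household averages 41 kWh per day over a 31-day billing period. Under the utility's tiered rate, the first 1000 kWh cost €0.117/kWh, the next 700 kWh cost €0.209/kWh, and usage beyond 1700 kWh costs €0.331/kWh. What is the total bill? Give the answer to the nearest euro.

€174

Usage = 41 kWh/day × 31 days = 1271 kWh
First 1000 kWh × €0.117 = €117.00
Next 271 kWh × €0.209 = €56.64
Remaining tier: 0 kWh (not reached)
Total = €173.64 ≈ €174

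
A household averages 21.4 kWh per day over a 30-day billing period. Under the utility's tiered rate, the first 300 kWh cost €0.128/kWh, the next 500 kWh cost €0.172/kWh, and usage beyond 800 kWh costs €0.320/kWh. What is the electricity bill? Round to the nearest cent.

€97.22

Usage = 21.4 kWh/day × 30 days = 642 kWh
First 300 kWh × €0.128 = €38.40
Next 342 kWh × €0.172 = €58.82
Remaining tier: 0 kWh (not reached)
Total = €97.22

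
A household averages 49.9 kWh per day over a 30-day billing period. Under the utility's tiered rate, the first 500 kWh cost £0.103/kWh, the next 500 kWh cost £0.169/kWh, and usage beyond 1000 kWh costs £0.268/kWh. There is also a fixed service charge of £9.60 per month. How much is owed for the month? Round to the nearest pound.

Usage = 49.9 kWh/day × 30 days = 1497 kWh
First 500 kWh × £0.103 = £51.50
Next 500 kWh × £0.169 = £84.50
Remaining 497 kWh × £0.268 = £133.20
Energy charge = £269.20; + service £9.60 = £278.80 ≈ £279

£279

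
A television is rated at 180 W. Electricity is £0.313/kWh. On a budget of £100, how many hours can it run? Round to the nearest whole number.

Energy budget = £100 / £0.313 per kWh = 319.5 kWh = 319,489 Wh
Runtime = 319,489 Wh / 180 W = 1,775 h

1775 h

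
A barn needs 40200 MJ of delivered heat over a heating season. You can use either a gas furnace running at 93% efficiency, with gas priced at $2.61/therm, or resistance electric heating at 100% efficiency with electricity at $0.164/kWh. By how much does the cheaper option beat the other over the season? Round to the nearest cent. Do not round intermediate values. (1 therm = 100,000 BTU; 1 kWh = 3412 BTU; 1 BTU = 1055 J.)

Heat load = 40200 MJ = 40,200,000,000 J / 1055 = 38,104,265 BTU
Gas: input = 38,104,265 / 0.93 = 40,972,328 BTU = 409.7 therm → 409.7 × $2.61 = $1,069.38
Electric: 38,104,265 BTU / 3412 = 11,170 kWh → × $0.164 = $1,831.51
Difference = |$1,069.38 − $1,831.51| = $762.13

$762.13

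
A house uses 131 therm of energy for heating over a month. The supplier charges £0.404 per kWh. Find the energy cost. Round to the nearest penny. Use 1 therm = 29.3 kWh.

£1550.67

131 therm × (29.3 kWh/therm) = 3,838 kWh
Cost = 3,838 kWh × £0.404/kWh = £1,550.67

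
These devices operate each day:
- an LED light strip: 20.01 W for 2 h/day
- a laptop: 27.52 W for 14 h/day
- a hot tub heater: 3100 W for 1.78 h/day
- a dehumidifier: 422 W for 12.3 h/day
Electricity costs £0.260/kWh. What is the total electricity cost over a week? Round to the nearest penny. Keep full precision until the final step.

£20.26

LED light strip: 20.01 W × 2 h × 7 d = 280 Wh = 0.2801 kWh
laptop: 27.52 W × 14 h × 7 d = 2,697 Wh = 2.697 kWh
hot tub heater: 3100 W × 1.78 h × 7 d = 38,626 Wh = 38.63 kWh
dehumidifier: 422 W × 12.3 h × 7 d = 36,334 Wh = 36.33 kWh
Total energy = 0.2801 + 2.697 + 38.63 + 36.33 = 77.94 kWh
Cost = 77.94 kWh × £0.260 = £20.26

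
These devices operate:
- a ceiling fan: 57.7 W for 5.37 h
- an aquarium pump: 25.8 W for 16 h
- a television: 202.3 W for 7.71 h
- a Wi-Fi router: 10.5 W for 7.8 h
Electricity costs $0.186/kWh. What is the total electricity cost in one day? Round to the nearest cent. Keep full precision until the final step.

$0.44

ceiling fan: 57.7 W × 5.37 h = 310 Wh = 0.3098 kWh
aquarium pump: 25.8 W × 16 h = 413 Wh = 0.4128 kWh
television: 202.3 W × 7.71 h = 1,560 Wh = 1.56 kWh
Wi-Fi router: 10.5 W × 7.8 h = 82 Wh = 0.0819 kWh
Total energy = 0.3098 + 0.4128 + 1.56 + 0.0819 = 2.364 kWh
Cost = 2.364 kWh × $0.186 = $0.44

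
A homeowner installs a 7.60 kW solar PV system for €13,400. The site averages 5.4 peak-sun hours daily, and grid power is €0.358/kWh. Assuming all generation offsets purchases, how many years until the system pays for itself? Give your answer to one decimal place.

2.5 years

Daily generation = 7.60 kW × 5.4 h = 41.04 kWh
Annual generation = 41.04 × 365 = 14980 kWh
Annual savings = 14980 × €0.358 = €5,362.70
Payback = €13,400 / €5,362.70 = 2.5 years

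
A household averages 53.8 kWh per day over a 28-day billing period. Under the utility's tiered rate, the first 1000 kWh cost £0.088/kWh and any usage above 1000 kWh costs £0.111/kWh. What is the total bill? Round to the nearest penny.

£144.21

Usage = 53.8 kWh/day × 28 days = 1506.4 kWh
First 1000 kWh × £0.088 = £88.00
Remaining 506.4 kWh × £0.111 = £56.21
Total = £144.21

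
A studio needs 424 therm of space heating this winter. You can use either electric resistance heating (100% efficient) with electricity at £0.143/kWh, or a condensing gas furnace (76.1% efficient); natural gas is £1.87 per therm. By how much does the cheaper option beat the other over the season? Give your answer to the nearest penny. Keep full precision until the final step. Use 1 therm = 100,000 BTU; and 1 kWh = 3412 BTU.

£735.13

Heat load = 424 therm × 100,000 = 42,400,000 BTU
Gas: input = 42,400,000 / 0.761 = 55,716,163 BTU = 557.2 therm → 557.2 × £1.87 = £1,041.89
Electric: 42,400,000 BTU / 3412 = 12,430 kWh → × £0.143 = £1,777.02
Difference = |£1,041.89 − £1,777.02| = £735.13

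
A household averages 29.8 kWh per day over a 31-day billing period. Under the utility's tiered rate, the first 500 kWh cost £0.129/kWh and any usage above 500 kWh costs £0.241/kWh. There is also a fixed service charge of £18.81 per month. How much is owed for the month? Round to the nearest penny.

Usage = 29.8 kWh/day × 31 days = 923.8 kWh
First 500 kWh × £0.129 = £64.50
Remaining 423.8 kWh × £0.241 = £102.14
Energy charge = £166.64; + service £18.81 = £185.45

£185.45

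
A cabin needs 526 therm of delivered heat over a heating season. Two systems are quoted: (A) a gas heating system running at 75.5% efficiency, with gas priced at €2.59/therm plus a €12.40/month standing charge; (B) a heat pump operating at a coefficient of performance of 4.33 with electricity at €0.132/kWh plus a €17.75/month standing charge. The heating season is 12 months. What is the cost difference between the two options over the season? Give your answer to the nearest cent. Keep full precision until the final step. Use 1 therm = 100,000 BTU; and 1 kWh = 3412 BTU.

€1270.26

Heat load = 526 therm × 100,000 = 52,600,000 BTU
Gas: input = 52,600,000 / 0.755 = 69,668,874 BTU = 696.7 therm → 696.7 × €2.59 = €1,804.42; + 12 × €12.40 standing = €1,953.22
Heat pump: 52,600,000 BTU / 3412 = 15,420 kWh heat; / 4.33 = 3,560 kWh in → × €0.132 = €469.96; + 12 × €17.75 standing = €682.96
Difference = |€1,953.22 − €682.96| = €1,270.26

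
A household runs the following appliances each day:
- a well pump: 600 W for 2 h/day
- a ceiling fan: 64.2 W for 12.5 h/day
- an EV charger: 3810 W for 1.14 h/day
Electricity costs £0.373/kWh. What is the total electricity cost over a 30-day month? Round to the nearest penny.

£71.01

well pump: 600 W × 2 h × 30 d = 36,000 Wh = 36 kWh
ceiling fan: 64.2 W × 12.5 h × 30 d = 24,075 Wh = 24.07 kWh
EV charger: 3810 W × 1.14 h × 30 d = 130,302 Wh = 130.3 kWh
Total energy = 36 + 24.07 + 130.3 = 190.4 kWh
Cost = 190.4 kWh × £0.373 = £71.01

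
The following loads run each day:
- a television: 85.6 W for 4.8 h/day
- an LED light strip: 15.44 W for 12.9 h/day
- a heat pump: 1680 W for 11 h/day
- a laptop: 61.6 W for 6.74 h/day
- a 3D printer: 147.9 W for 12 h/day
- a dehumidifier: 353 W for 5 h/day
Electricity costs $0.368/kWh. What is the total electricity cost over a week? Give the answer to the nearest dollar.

$59

television: 85.6 W × 4.8 h × 7 d = 2,876 Wh = 2.876 kWh
LED light strip: 15.44 W × 12.9 h × 7 d = 1,394 Wh = 1.394 kWh
heat pump: 1680 W × 11 h × 7 d = 129,360 Wh = 129.4 kWh
laptop: 61.6 W × 6.74 h × 7 d = 2,906 Wh = 2.906 kWh
3D printer: 147.9 W × 12 h × 7 d = 12,424 Wh = 12.42 kWh
dehumidifier: 353 W × 5 h × 7 d = 12,355 Wh = 12.36 kWh
Total energy = 2.876 + 1.394 + 129.4 + 2.906 + 12.42 + 12.36 = 161.3 kWh
Cost = 161.3 kWh × $0.368 = $59.36 ≈ $59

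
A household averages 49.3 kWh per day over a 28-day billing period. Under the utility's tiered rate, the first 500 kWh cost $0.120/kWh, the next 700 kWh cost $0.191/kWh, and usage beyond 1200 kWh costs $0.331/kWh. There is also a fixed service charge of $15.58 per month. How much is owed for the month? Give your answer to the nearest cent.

Usage = 49.3 kWh/day × 28 days = 1380.4 kWh
First 500 kWh × $0.120 = $60.00
Next 700 kWh × $0.191 = $133.70
Remaining 180.4 kWh × $0.331 = $59.71
Energy charge = $253.41; + service $15.58 = $268.99

$268.99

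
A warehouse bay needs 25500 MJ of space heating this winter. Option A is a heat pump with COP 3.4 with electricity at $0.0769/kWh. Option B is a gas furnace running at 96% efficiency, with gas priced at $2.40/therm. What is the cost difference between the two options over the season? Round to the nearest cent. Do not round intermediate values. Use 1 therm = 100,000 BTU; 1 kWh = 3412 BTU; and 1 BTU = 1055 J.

Heat load = 25500 MJ = 25,500,000,000 J / 1055 = 24,170,616 BTU
Gas: input = 24,170,616 / 0.96 = 25,177,725 BTU = 251.8 therm → 251.8 × $2.40 = $604.27
Heat pump: 24,170,616 BTU / 3412 = 7,084 kWh heat; / 3.4 = 2,084 kWh in → × $0.0769 = $160.22
Difference = |$604.27 − $160.22| = $444.04

$444.04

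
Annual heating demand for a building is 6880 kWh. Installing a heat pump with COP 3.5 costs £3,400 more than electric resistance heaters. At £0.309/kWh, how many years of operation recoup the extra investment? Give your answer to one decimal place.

2.2 years

Resistance: 6880 kWh × £0.309 = £2,125.92/yr
Heat pump: 6880 / 3.5 = 1966 kWh in → × £0.309 = £607.41/yr
Annual savings = £1,518.51
Payback = £3,400 / £1,518.51 = 2.24 years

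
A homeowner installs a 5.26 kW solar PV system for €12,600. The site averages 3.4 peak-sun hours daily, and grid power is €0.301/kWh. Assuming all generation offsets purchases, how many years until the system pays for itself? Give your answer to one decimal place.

6.4 years

Daily generation = 5.26 kW × 3.4 h = 17.88 kWh
Annual generation = 17.88 × 365 = 6527.7 kWh
Annual savings = 6527.7 × €0.301 = €1,964.83
Payback = €12,600 / €1,964.83 = 6.41 years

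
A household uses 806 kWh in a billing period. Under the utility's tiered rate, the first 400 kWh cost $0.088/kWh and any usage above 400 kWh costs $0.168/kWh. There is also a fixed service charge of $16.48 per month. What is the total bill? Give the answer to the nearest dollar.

First 400 kWh × $0.088 = $35.20
Remaining 406 kWh × $0.168 = $68.21
Energy charge = $103.41; + service $16.48 = $119.89 ≈ $120

$120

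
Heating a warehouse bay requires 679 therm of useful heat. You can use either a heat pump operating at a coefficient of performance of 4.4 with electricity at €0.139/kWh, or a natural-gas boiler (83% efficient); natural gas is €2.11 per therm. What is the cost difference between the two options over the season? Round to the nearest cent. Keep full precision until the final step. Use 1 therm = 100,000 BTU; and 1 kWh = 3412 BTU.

Heat load = 679 therm × 100,000 = 67,900,000 BTU
Gas: input = 67,900,000 / 0.83 = 81,807,229 BTU = 818.1 therm → 818.1 × €2.11 = €1,726.13
Heat pump: 67,900,000 BTU / 3412 = 19,900 kWh heat; / 4.4 = 4,523 kWh in → × €0.139 = €628.67
Difference = |€1,726.13 − €628.67| = €1,097.46

€1097.46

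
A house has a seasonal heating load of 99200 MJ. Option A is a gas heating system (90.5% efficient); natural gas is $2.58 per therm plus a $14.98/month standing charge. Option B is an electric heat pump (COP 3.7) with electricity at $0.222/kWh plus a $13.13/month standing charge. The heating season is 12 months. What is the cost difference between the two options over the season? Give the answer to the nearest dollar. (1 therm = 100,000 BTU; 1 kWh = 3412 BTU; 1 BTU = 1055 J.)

Heat load = 99200 MJ = 99,200,000,000 J / 1055 = 94,028,436 BTU
Gas: input = 94,028,436 / 0.905 = 103,898,824 BTU = 1,039 therm → 1,039 × $2.58 = $2,680.59; + 12 × $14.98 standing = $2,860.35
Heat pump: 94,028,436 BTU / 3412 = 27,560 kWh heat; / 3.7 = 7,448 kWh in → × $0.222 = $1,653.49; + 12 × $13.13 standing = $1,811.05
Difference = |$2,860.35 − $1,811.05| = $1,049.30 ≈ $1049

$1049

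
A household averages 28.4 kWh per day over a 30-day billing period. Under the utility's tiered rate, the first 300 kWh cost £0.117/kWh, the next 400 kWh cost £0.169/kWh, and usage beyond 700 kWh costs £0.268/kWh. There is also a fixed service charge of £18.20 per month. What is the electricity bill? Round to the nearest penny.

£161.64

Usage = 28.4 kWh/day × 30 days = 852 kWh
First 300 kWh × £0.117 = £35.10
Next 400 kWh × £0.169 = £67.60
Remaining 152 kWh × £0.268 = £40.74
Energy charge = £143.44; + service £18.20 = £161.64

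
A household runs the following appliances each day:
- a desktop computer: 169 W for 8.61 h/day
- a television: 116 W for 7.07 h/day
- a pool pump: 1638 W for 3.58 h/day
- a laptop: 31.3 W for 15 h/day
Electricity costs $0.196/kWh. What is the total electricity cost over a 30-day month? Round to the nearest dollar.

desktop computer: 169 W × 8.61 h × 30 d = 43,653 Wh = 43.65 kWh
television: 116 W × 7.07 h × 30 d = 24,604 Wh = 24.6 kWh
pool pump: 1638 W × 3.58 h × 30 d = 175,921 Wh = 175.9 kWh
laptop: 31.3 W × 15 h × 30 d = 14,085 Wh = 14.09 kWh
Total energy = 43.65 + 24.6 + 175.9 + 14.09 = 258.3 kWh
Cost = 258.3 kWh × $0.196 = $50.62 ≈ $51

$51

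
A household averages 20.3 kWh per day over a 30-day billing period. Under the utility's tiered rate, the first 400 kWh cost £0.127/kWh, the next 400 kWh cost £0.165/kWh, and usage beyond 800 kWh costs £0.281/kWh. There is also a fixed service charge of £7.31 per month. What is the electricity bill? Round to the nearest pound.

Usage = 20.3 kWh/day × 30 days = 609 kWh
First 400 kWh × £0.127 = £50.80
Next 209 kWh × £0.165 = £34.48
Remaining tier: 0 kWh (not reached)
Energy charge = £85.28; + service £7.31 = £92.59 ≈ £93

£93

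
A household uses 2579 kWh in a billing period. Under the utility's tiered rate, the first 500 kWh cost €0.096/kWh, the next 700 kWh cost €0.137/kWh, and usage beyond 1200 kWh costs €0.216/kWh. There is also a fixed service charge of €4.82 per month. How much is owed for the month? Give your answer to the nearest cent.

€446.58

First 500 kWh × €0.096 = €48.00
Next 700 kWh × €0.137 = €95.90
Remaining 1379 kWh × €0.216 = €297.86
Energy charge = €441.76; + service €4.82 = €446.58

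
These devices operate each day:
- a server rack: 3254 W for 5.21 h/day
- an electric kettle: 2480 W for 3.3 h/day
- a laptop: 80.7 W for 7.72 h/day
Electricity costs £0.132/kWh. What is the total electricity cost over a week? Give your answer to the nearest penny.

server rack: 3254 W × 5.21 h × 7 d = 118,673 Wh = 118.7 kWh
electric kettle: 2480 W × 3.3 h × 7 d = 57,288 Wh = 57.29 kWh
laptop: 80.7 W × 7.72 h × 7 d = 4,361 Wh = 4.361 kWh
Total energy = 118.7 + 57.29 + 4.361 = 180.3 kWh
Cost = 180.3 kWh × £0.132 = £23.80

£23.80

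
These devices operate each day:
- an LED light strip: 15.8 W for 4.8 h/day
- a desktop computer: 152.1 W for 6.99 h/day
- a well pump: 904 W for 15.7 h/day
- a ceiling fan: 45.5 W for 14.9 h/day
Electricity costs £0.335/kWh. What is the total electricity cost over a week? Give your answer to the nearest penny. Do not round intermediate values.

£37.54

LED light strip: 15.8 W × 4.8 h × 7 d = 531 Wh = 0.5309 kWh
desktop computer: 152.1 W × 6.99 h × 7 d = 7,442 Wh = 7.442 kWh
well pump: 904 W × 15.7 h × 7 d = 99,350 Wh = 99.35 kWh
ceiling fan: 45.5 W × 14.9 h × 7 d = 4,746 Wh = 4.746 kWh
Total energy = 0.5309 + 7.442 + 99.35 + 4.746 = 112.1 kWh
Cost = 112.1 kWh × £0.335 = £37.54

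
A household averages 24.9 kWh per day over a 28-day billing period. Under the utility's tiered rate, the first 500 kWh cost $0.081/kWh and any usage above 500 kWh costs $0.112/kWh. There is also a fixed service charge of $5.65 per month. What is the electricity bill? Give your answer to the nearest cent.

$68.24

Usage = 24.9 kWh/day × 28 days = 697.2 kWh
First 500 kWh × $0.081 = $40.50
Remaining 197.2 kWh × $0.112 = $22.09
Energy charge = $62.59; + service $5.65 = $68.24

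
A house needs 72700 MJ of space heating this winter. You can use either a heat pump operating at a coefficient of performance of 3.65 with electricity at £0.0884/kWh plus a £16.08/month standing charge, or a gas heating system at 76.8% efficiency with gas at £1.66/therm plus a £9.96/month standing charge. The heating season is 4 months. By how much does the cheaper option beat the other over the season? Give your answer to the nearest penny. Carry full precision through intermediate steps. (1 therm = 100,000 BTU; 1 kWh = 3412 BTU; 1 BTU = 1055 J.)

Heat load = 72700 MJ = 72,700,000,000 J / 1055 = 68,909,953 BTU
Gas: input = 68,909,953 / 0.768 = 89,726,501 BTU = 897.3 therm → 897.3 × £1.66 = £1,489.46; + 4 × £9.96 standing = £1,529.30
Heat pump: 68,909,953 BTU / 3412 = 20,200 kWh heat; / 3.65 = 5,533 kWh in → × £0.0884 = £489.14; + 4 × £16.08 standing = £553.46
Difference = |£1,529.30 − £553.46| = £975.84

£975.84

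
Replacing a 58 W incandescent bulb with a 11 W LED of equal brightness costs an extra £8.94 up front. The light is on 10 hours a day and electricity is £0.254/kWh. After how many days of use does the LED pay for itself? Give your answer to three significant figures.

Power saved = 58 − 11 = 47 W
Daily energy saved = 47 W × 10 h = 470 Wh = 0.47 kWh
Daily savings = 0.47 × £0.254 = £0.1194
Payback = £8.94 / £0.1194 per day = 74.89 days

74.9 days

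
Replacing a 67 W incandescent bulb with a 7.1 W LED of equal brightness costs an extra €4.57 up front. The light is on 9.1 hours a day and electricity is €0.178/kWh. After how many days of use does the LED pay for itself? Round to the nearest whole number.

Power saved = 67 − 7.1 = 59.9 W
Daily energy saved = 59.9 W × 9.1 h = 545.1 Wh = 0.54509 kWh
Daily savings = 0.54509 × €0.178 = €0.0970
Payback = €4.57 / €0.0970 per day = 47.1 days

47 days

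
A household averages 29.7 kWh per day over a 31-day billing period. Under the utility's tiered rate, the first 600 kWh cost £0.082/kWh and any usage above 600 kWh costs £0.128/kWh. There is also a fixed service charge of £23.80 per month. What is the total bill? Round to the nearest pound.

Usage = 29.7 kWh/day × 31 days = 920.7 kWh
First 600 kWh × £0.082 = £49.20
Remaining 320.7 kWh × £0.128 = £41.05
Energy charge = £90.25; + service £23.80 = £114.05 ≈ £114

£114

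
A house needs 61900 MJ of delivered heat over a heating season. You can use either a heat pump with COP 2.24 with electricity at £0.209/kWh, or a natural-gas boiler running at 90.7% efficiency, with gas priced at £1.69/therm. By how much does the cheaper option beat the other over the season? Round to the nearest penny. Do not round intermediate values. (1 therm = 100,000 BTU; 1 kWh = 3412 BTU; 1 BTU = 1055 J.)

Heat load = 61900 MJ = 61,900,000,000 J / 1055 = 58,672,986 BTU
Gas: input = 58,672,986 / 0.907 = 64,689,069 BTU = 646.9 therm → 646.9 × £1.69 = £1,093.25
Heat pump: 58,672,986 BTU / 3412 = 17,200 kWh heat; / 2.24 = 7,677 kWh in → × £0.209 = £1,604.45
Difference = |£1,093.25 − £1,604.45| = £511.21

£511.21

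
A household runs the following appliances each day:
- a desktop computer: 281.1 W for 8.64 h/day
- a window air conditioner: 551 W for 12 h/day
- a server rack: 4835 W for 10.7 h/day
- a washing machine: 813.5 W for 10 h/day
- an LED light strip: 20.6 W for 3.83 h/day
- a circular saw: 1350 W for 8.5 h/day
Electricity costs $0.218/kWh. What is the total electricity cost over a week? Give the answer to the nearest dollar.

$123

desktop computer: 281.1 W × 8.64 h × 7 d = 17,001 Wh = 17 kWh
window air conditioner: 551 W × 12 h × 7 d = 46,284 Wh = 46.28 kWh
server rack: 4835 W × 10.7 h × 7 d = 362,142 Wh = 362.1 kWh
washing machine: 813.5 W × 10 h × 7 d = 56,945 Wh = 56.95 kWh
LED light strip: 20.6 W × 3.83 h × 7 d = 552 Wh = 0.5523 kWh
circular saw: 1350 W × 8.5 h × 7 d = 80,325 Wh = 80.33 kWh
Total energy = 17 + 46.28 + 362.1 + 56.95 + 0.5523 + 80.33 = 563.2 kWh
Cost = 563.2 kWh × $0.218 = $122.79 ≈ $123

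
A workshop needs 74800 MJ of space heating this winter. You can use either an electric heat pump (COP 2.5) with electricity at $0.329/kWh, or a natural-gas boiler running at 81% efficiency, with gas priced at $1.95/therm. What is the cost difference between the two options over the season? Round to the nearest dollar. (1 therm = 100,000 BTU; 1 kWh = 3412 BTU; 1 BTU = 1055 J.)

$1028

Heat load = 74800 MJ = 74,800,000,000 J / 1055 = 70,900,474 BTU
Gas: input = 70,900,474 / 0.81 = 87,531,449 BTU = 875.3 therm → 875.3 × $1.95 = $1,706.86
Heat pump: 70,900,474 BTU / 3412 = 20,780 kWh heat; / 2.5 = 8,312 kWh in → × $0.329 = $2,734.61
Difference = |$1,706.86 − $2,734.61| = $1,027.75 ≈ $1028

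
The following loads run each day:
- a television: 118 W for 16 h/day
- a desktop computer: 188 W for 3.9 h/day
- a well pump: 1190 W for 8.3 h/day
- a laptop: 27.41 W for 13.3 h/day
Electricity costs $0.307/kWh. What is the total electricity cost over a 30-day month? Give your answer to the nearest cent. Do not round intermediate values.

$118.47

television: 118 W × 16 h × 30 d = 56,640 Wh = 56.64 kWh
desktop computer: 188 W × 3.9 h × 30 d = 21,996 Wh = 22 kWh
well pump: 1190 W × 8.3 h × 30 d = 296,310 Wh = 296.3 kWh
laptop: 27.41 W × 13.3 h × 30 d = 10,937 Wh = 10.94 kWh
Total energy = 56.64 + 22 + 296.3 + 10.94 = 385.9 kWh
Cost = 385.9 kWh × $0.307 = $118.47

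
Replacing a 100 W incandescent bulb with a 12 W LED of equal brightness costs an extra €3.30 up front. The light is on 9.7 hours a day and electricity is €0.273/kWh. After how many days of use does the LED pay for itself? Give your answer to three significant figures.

Power saved = 100 − 12 = 88 W
Daily energy saved = 88 W × 9.7 h = 853.6 Wh = 0.8536 kWh
Daily savings = 0.8536 × €0.273 = €0.2330
Payback = €3.30 / €0.2330 per day = 14.16 days

14.2 days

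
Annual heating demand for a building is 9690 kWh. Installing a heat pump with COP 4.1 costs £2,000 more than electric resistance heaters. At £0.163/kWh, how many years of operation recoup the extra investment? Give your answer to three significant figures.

1.67 years

Resistance: 9690 kWh × £0.163 = £1,579.47/yr
Heat pump: 9690 / 4.1 = 2363 kWh in → × £0.163 = £385.24/yr
Annual savings = £1,194.23
Payback = £2,000 / £1,194.23 = 1.67 years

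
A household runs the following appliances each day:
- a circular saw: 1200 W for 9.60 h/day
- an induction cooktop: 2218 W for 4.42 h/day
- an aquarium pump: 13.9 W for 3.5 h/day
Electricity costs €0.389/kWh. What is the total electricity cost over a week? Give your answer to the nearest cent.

circular saw: 1200 W × 9.60 h × 7 d = 80,640 Wh = 80.64 kWh
induction cooktop: 2218 W × 4.42 h × 7 d = 68,625 Wh = 68.62 kWh
aquarium pump: 13.9 W × 3.5 h × 7 d = 341 Wh = 0.3406 kWh
Total energy = 80.64 + 68.62 + 0.3406 = 149.6 kWh
Cost = 149.6 kWh × €0.389 = €58.20

€58.20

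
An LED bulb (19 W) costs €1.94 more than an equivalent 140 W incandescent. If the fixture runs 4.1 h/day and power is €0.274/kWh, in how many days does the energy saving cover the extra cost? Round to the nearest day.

Power saved = 140 − 19 = 121 W
Daily energy saved = 121 W × 4.1 h = 496.1 Wh = 0.4961 kWh
Daily savings = 0.4961 × €0.274 = €0.1359
Payback = €1.94 / €0.1359 per day = 14.27 days

14 days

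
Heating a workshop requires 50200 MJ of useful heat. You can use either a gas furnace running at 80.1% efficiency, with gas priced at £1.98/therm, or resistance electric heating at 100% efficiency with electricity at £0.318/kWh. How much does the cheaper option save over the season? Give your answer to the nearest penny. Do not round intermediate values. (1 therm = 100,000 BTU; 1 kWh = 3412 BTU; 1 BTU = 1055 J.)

Heat load = 50200 MJ = 50,200,000,000 J / 1055 = 47,582,938 BTU
Gas: input = 47,582,938 / 0.801 = 59,404,417 BTU = 594 therm → 594 × £1.98 = £1,176.21
Electric: 47,582,938 BTU / 3412 = 13,950 kWh → × £0.318 = £4,434.75
Difference = |£1,176.21 − £4,434.75| = £3,258.54

£3258.54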